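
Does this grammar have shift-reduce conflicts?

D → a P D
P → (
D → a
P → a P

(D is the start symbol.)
Yes — I2: [D → a .] vs [P → . (]

A shift-reduce conflict occurs when an LR(0) state has both:
  - a complete (reduce) item [A → α .] (dot at the end), and
  - a shift item [B → β . c γ] (dot before a terminal).

Augment with D' → D and build the canonical LR(0) collection (I0 = CLOSURE({[D' → . D]}), then GOTO on every symbol after a dot until no new states appear). It has 8 states:
  I0: { [D → . a P D], [D → . a], [D' → . D] }  — shift
  I1: { [D' → D .] }  — accept
  I2: { [D → a . P D], [D → a .], [P → . (], [P → . a P] }  — shift, reduce
  I3: { [P → ( .] }  — reduce
  I4: { [D → . a P D], [D → . a], [D → a P . D] }  — shift
  I5: { [P → . (], [P → . a P], [P → a . P] }  — shift
  I6: { [P → a P .] }  — reduce
  I7: { [D → a P D .] }  — reduce

I2 contains reduce item [D → a .] and shift items [P → . (], [P → . a P] — shift-reduce conflict.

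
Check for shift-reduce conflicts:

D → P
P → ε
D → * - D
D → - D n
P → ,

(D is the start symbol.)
Augment with D' → D and build the canonical LR(0) collection (I0 = CLOSURE({[D' → . D]}), then GOTO on every symbol after a dot until no new states appear). It has 10 states:
  I0: { [D → . * - D], [D → . - D n], [D → . P], [D' → . D], [P → . ,], [P → .] }  — shift, reduce
  I1: { [D → * . - D] }  — shift
  I2: { [P → , .] }  — reduce
  I3: { [D → - . D n], [D → . * - D], [D → . - D n], [D → . P], [P → . ,], [P → .] }  — shift, reduce
  I4: { [D' → D .] }  — accept
  I5: { [D → P .] }  — reduce
  I6: { [D → - D . n] }  — shift
  I7: { [D → - D n .] }  — reduce
  I8: { [D → * - . D], [D → . * - D], [D → . - D n], [D → . P], [P → . ,], [P → .] }  — shift, reduce
  I9: { [D → * - D .] }  — reduce

I0 contains reduce item [P → .] and shift items [D → . * - D], [D → . - D n], [P → . ,] — shift-reduce conflict.
I3 contains reduce item [P → .] and shift items [D → . * - D], [D → . - D n], [P → . ,] — shift-reduce conflict.
I8 contains reduce item [P → .] and shift items [D → . * - D], [D → . - D n], [P → . ,] — shift-reduce conflict.

Answer: Yes — I0: [P → .] vs [D → . * - D]; I3: [P → .] vs [D → . * - D]; I8: [P → .] vs [D → . * - D]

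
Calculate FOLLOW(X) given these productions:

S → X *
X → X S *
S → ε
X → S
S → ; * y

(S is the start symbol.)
To compute FOLLOW(X), find every occurrence of X on a right-hand side N → α X β: add FIRST(β) \ {ε}, and if β is empty or nullable also add FOLLOW(N). Iterate to a fixed point.

In S → X *: X is followed by '*', add FIRST('*') \ {ε} = { '*' }
In X → X S *: X is followed by S '*', add FIRST(S '*') \ {ε} = { '*', ';' }

Taking the union: FOLLOW(X) = { '*', ';' }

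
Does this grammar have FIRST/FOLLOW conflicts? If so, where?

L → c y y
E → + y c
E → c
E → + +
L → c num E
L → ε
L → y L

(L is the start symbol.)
No FIRST/FOLLOW conflicts.

A FIRST/FOLLOW conflict occurs when a non-terminal N has a nullable alternative N → β (β ⇒* ε) and another alternative N → α with FIRST(α) ∩ FOLLOW(N) ≠ ∅: on such a lookahead the parser cannot decide between expanding α and letting N vanish via β.

Nullable non-terminals: L.

L: nullable alternative(s) L → ε; FOLLOW(L) = { $ }
  L → c y y: FIRST \ {ε} = { 'c' } — disjoint from FOLLOW(L)
  L → c num E: FIRST \ {ε} = { 'c' } — disjoint from FOLLOW(L)
  L → ε: FIRST \ {ε} = { } — this is the only nullable alternative, skip
  L → y L: FIRST \ {ε} = { 'y' } — disjoint from FOLLOW(L)

E has no nullable alternative, so no FIRST/FOLLOW check is needed there.

No FIRST/FOLLOW conflicts found.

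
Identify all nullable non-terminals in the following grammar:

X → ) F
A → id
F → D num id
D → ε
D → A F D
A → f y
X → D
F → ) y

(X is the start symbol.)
A non-terminal is nullable if it can derive ε (the empty string): either it has an ε-production, or it has a production whose right-hand side consists entirely of nullable non-terminals.

ε-productions: D → ε
So D is immediately nullable.
X → D: every symbol on the right is nullable, so X is nullable too.
No further non-terminal can be added: every production for the remaining non-terminals contains a terminal or a non-nullable non-terminal.
Nullable = { 'D', 'X' }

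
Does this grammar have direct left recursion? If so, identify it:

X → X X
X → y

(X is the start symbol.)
Yes, X is left-recursive

Direct left recursion occurs when N → N α for some non-terminal N (the right-hand side begins with the left-hand side itself).

X → X X: LEFT RECURSIVE (starts with X)
X → y: starts with y

The grammar has direct left recursion on: X.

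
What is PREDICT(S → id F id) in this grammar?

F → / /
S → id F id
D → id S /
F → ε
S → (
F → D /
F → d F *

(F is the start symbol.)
PREDICT(S → id F id) = (FIRST(RHS) \ {ε}) ∪ (FOLLOW(S) if ε ∈ FIRST(RHS), i.e. RHS ⇒* ε)
FIRST(id F id) = { 'id' }
ε ∉ FIRST(id F id), so FOLLOW(S) is not added.
PREDICT(S → id F id) = { 'id' }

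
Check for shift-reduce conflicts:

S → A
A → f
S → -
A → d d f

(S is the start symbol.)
Augment with S' → S and build the canonical LR(0) collection (I0 = CLOSURE({[S' → . S]}), then GOTO on every symbol after a dot until no new states appear). It has 8 states:
  I0: { [A → . d d f], [A → . f], [S → . -], [S → . A], [S' → . S] }  — shift
  I1: { [S → - .] }  — reduce
  I2: { [S → A .] }  — reduce
  I3: { [S' → S .] }  — accept
  I4: { [A → d . d f] }  — shift
  I5: { [A → f .] }  — reduce
  I6: { [A → d d . f] }  — shift
  I7: { [A → d d f .] }  — reduce

No state contains both a complete item and a shift item.

Answer: No shift-reduce conflicts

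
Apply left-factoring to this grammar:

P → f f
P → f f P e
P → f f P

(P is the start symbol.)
P → f f P'
P' → ε
P' → P P''
P'' → e
P'' → ε

Left-factoring transforms A → αβ₁ | αβ₂ into A → αA' and A' → β₁ | β₂
(α is the longest common prefix among the alternatives). Repeat until
no nonterminal has two alternatives with a common prefix.

Round 1: P has alternatives sharing prefix 'f f'. Introduce P': P → f f P'
  Add: P' → ε
  Add: P' → P e
  Add: P' → P

Round 2: P' has alternatives sharing prefix 'P'. Introduce P'': P' → P P''
  Add: P'' → e
  Add: P'' → ε

No remaining common prefixes — done.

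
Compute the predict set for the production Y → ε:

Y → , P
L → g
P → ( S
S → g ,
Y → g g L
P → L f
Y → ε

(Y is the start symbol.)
{ $ }

PREDICT(Y → ε) = (FIRST(RHS) \ {ε}) ∪ (FOLLOW(Y) if ε ∈ FIRST(RHS), i.e. RHS ⇒* ε)
The right-hand side is ε (FIRST(ε) = { ε }), so the predict set is FOLLOW(Y) = { $ }
PREDICT(Y → ε) = { $ }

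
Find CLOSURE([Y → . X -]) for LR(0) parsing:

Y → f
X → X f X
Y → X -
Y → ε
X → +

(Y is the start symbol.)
{ [X → . +], [X → . X f X], [Y → . X -] }

To compute CLOSURE, for each item [A → α.Bβ] where B is a non-terminal, add [B → .γ] for all productions B → γ; repeat for the newly added items until nothing changes.

Start with: [Y → . X -]
  [Y → . X -] has the dot before X: add [X → . X f X], [X → . +]
No further items can be added.

CLOSURE = { [X → . +], [X → . X f X], [Y → . X -] }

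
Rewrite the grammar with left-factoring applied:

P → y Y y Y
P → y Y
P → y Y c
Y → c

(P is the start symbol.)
Left-factoring transforms A → αβ₁ | αβ₂ into A → αA' and A' → β₁ | β₂
(α is the longest common prefix among the alternatives). Repeat until
no nonterminal has two alternatives with a common prefix.

Round 1: P has alternatives sharing prefix 'y Y'. Introduce P': P → y Y P'
  Add: P' → y Y
  Add: P' → ε
  Add: P' → c

No remaining common prefixes — done.

Resulting grammar:
P → y Y P'
P' → y Y
P' → ε
P' → c
Y → c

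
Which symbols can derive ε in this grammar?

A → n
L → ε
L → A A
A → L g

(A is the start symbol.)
{ 'L' }

A non-terminal is nullable if it can derive ε (the empty string): either it has an ε-production, or it has a production whose right-hand side consists entirely of nullable non-terminals.

ε-productions: L → ε
So L is immediately nullable.
No further non-terminal can be added: every production for the remaining non-terminals contains a terminal or a non-nullable non-terminal.
Nullable = { 'L' }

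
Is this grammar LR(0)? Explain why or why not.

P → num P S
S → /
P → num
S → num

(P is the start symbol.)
A grammar is LR(0) if no state in the canonical LR(0) collection has:
  - both a shift item (dot before a terminal) and a complete item (shift-reduce conflict), or
  - two or more complete items (reduce-reduce conflict; the accept item [P' → P .] counts as a complete item here).

Augment with P' → P and build the canonical LR(0) collection (I0 = CLOSURE({[P' → . P]}), then GOTO on every symbol after a dot until no new states appear). It has 7 states:
  I0: { [P → . num P S], [P → . num], [P' → . P] }  — shift
  I1: { [P' → P .] }  — accept
  I2: { [P → . num P S], [P → . num], [P → num . P S], [P → num .] }  — shift, reduce
  I3: { [P → num P . S], [S → . /], [S → . num] }  — shift
  I4: { [S → / .] }  — reduce
  I5: { [P → num P S .] }  — reduce
  I6: { [S → num .] }  — reduce

Conflict in state I2:
  Shift-reduce conflict between [P → num .] and [P → . num]
So the grammar is NOT LR(0).

Answer: No. Shift-reduce conflict between [P → num .] and [P → . num]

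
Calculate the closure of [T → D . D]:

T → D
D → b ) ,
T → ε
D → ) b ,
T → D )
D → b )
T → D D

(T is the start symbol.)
{ [D → . ) b ,], [D → . b ) ,], [D → . b )], [T → D . D] }

Start with: [T → D . D]
  [T → D . D] has the dot before D: add [D → . b ) ,], [D → . ) b ,], [D → . b )]
No further items can be added.

CLOSURE = { [D → . ) b ,], [D → . b ) ,], [D → . b )], [T → D . D] }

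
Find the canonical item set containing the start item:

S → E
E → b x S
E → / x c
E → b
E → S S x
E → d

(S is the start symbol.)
{ [E → . / x c], [E → . S S x], [E → . b x S], [E → . b], [E → . d], [S → . E], [S' → . S] }

First, augment the grammar with S' → S
I₀ = CLOSURE({ [S' → . S] }):
  [S' → . S] has the dot before S: add [S → . E]
  [S → . E] has the dot before E: add [E → . b x S], [E → . / x c], [E → . b], [E → . S S x], [E → . d]
No further items can be added.

I₀ = { [E → . / x c], [E → . S S x], [E → . b x S], [E → . b], [E → . d], [S → . E], [S' → . S] }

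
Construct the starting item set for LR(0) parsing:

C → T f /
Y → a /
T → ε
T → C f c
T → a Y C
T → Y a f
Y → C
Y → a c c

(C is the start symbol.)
First, augment the grammar with C' → C
I₀ = CLOSURE({ [C' → . C] }):
  [C' → . C] has the dot before C: add [C → . T f /]
  [C → . T f /] has the dot before T: add [T → .], [T → . C f c], [T → . a Y C], [T → . Y a f]
  [T → . Y a f] has the dot before Y: add [Y → . a /], [Y → . C], [Y → . a c c]
No further items can be added.

I₀ = { [C → . T f /], [C' → . C], [T → . C f c], [T → . Y a f], [T → . a Y C], [T → .], [Y → . C], [Y → . a /], [Y → . a c c] }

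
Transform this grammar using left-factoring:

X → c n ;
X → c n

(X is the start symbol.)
X → c n X'
X' → ;
X' → ε

Left-factoring transforms A → αβ₁ | αβ₂ into A → αA' and A' → β₁ | β₂
(α is the longest common prefix among the alternatives). Repeat until
no nonterminal has two alternatives with a common prefix.

Round 1: X has alternatives sharing prefix 'c n'. Introduce X': X → c n X'
  Add: X' → ;
  Add: X' → ε

No remaining common prefixes — done.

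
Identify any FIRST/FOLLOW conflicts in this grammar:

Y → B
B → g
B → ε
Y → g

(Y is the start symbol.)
No FIRST/FOLLOW conflicts.

Nullable non-terminals: B, Y.
FIRST sets used below: FIRST(B) = { 'g', ε }

B: nullable alternative(s) B → ε; FOLLOW(B) = { $ }
  B → g: FIRST \ {ε} = { 'g' } — disjoint from FOLLOW(B)
  B → ε: FIRST \ {ε} = { } — this is the only nullable alternative, skip

Y: nullable alternative(s) Y → B; FOLLOW(Y) = { $ }
  Y → B: FIRST \ {ε} = { 'g' } — this is the only nullable alternative, skip
  Y → g: FIRST \ {ε} = { 'g' } — disjoint from FOLLOW(Y)

No FIRST/FOLLOW conflicts found.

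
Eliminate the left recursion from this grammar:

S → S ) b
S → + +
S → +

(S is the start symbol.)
S is directly left-recursive. The standard transformation for
  A → A α₁ | ... | A α_m | β₁ | ... | β_n
is
  A  → β₁ A' | ... | β_n A'
  A' → α₁ A' | ... | α_m A' | ε

S → + + becomes S → + + S'
S → + becomes S → + S'
S → S ) b becomes S' → ) b S'
Add S' → ε

Resulting grammar:
S → + + S'
S → + S'
S' → ) b S'
S' → ε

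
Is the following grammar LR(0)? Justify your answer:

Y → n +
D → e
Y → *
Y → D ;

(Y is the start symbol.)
A grammar is LR(0) if no state in the canonical LR(0) collection has:
  - both a shift item (dot before a terminal) and a complete item (shift-reduce conflict), or
  - two or more complete items (reduce-reduce conflict; the accept item [Y' → Y .] counts as a complete item here).

Augment with Y' → Y and build the canonical LR(0) collection (I0 = CLOSURE({[Y' → . Y]}), then GOTO on every symbol after a dot until no new states appear). It has 8 states:
  I0: { [D → . e], [Y → . *], [Y → . D ;], [Y → . n +], [Y' → . Y] }  — shift
  I1: { [Y → * .] }  — reduce
  I2: { [Y → D . ;] }  — shift
  I3: { [Y' → Y .] }  — accept
  I4: { [D → e .] }  — reduce
  I5: { [Y → n . +] }  — shift
  I6: { [Y → n + .] }  — reduce
  I7: { [Y → D ; .] }  — reduce

Every state is either a pure shift/goto state or contains exactly one complete item and nothing to shift — no conflicts. The grammar is LR(0).

Answer: Yes, the grammar is LR(0)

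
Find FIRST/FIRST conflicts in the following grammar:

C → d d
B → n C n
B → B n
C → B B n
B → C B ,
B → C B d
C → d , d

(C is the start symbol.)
Yes. C → d d / C → B B n on { 'd' }; C → d d / C → d ',' d on { 'd' }; C → B B n / C → d ',' d on { 'd' }; B → n C n / B → B n on { 'n' }; B → n C n / B → C B ',' on { 'n' }; B → n C n / B → C B d on { 'n' }; B → B n / B → C B ',' on { 'd', 'n' }; B → B n / B → C B d on { 'd', 'n' }; B → C B ',' / B → C B d on { 'd', 'n' }

A FIRST/FIRST conflict occurs when two productions N → α and N → β for the same non-terminal have FIRST(α) ∩ FIRST(β) ≠ ∅ (with ε ∈ FIRST of a nullable right-hand side, so two nullable alternatives also conflict).

FIRST sets of the non-terminals at (or reachable through a nullable prefix from) the front of some alternative:
  FIRST(B) = { 'd', 'n' }
  FIRST(C) = { 'd', 'n' }

Productions for C:
  C → d d: FIRST = { 'd' }
  C → B B n: FIRST = { 'd', 'n' }
  C → d , d: FIRST = { 'd' }
Productions for B:
  B → n C n: FIRST = { 'n' }
  B → B n: FIRST = { 'd', 'n' }
  B → C B ,: FIRST = { 'd', 'n' }
  B → C B d: FIRST = { 'd', 'n' }

Conflict for C: C → d d and C → B B n
  Overlap: { 'd' }
Conflict for C: C → d d and C → d , d
  Overlap: { 'd' }
Conflict for C: C → B B n and C → d , d
  Overlap: { 'd' }
Conflict for B: B → n C n and B → B n
  Overlap: { 'n' }
Conflict for B: B → n C n and B → C B ,
  Overlap: { 'n' }
Conflict for B: B → n C n and B → C B d
  Overlap: { 'n' }
Conflict for B: B → B n and B → C B ,
  Overlap: { 'd', 'n' }
Conflict for B: B → B n and B → C B d
  Overlap: { 'd', 'n' }
Conflict for B: B → C B , and B → C B d
  Overlap: { 'd', 'n' }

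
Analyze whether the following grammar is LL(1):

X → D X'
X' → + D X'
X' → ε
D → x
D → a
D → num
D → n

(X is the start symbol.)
Yes, the grammar is LL(1).

A grammar is LL(1) if for each non-terminal N with multiple productions, the predict sets of those productions are pairwise disjoint, where PREDICT(N → α) = (FIRST(α) \ {ε}) ∪ (FOLLOW(N) if α ⇒* ε).

Relevant sets:
  FOLLOW(X') = { $ }

For X':
  PREDICT(X' → '+' D X') = { '+' }
  PREDICT(X' → ε) = { $ }
For D:
  PREDICT(D → x) = { 'x' }
  PREDICT(D → a) = { 'a' }
  PREDICT(D → num) = { 'num' }
  PREDICT(D → n) = { 'n' }
X has a single production, so nothing to check there.

All predict sets are disjoint. The grammar IS LL(1).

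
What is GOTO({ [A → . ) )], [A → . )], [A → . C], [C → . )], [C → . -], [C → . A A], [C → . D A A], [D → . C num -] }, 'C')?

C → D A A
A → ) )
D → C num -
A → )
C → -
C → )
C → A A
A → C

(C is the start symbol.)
{ [A → C .], [D → C . num -] }

GOTO(I, 'C') = CLOSURE({ [A → αX.β] : [A → α.Xβ] ∈ I, X = 'C' })

Items with dot before 'C', with the dot advanced:
  [A → . C] → [A → C .]
  [D → . C num -] → [D → C . num -]
Closure adds nothing (no advanced item has the dot before a non-terminal).

GOTO = { [A → C .], [D → C . num -] }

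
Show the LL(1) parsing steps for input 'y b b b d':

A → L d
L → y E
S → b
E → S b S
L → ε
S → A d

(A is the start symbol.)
Stack is shown with the top on the left.

Stack      Input        Action
------------------------------
A $        y b b b d $  output A → L d
L d $      y b b b d $  output L → y E
y E d $    y b b b d $  match 'y'
E d $      b b b d $    output E → S b S
S b S d $  b b b d $    output S → b
b b S d $  b b b d $    match 'b'
b S d $    b b d $      match 'b'
S d $      b d $        output S → b
b d $      b d $        match 'b'
d $        d $          match 'd'
$          $            accept

The string is accepted.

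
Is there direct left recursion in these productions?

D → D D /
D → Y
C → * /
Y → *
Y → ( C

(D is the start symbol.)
D → D D /: LEFT RECURSIVE (starts with D)
D → Y: starts with Y
C → * /: starts with '*'
Y → *: starts with '*'
Y → ( C: starts with '('

The grammar has direct left recursion on: D.

Answer: Yes, D is left-recursive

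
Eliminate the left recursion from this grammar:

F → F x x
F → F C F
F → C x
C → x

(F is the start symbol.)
F is directly left-recursive. The standard transformation for
  A → A α₁ | ... | A α_m | β₁ | ... | β_n
is
  A  → β₁ A' | ... | β_n A'
  A' → α₁ A' | ... | α_m A' | ε

F → C x becomes F → C x F'
F → F x x becomes F' → x x F'
F → F C F becomes F' → C F F'
Add F' → ε

Productions for other non-terminals are unchanged:
  C → x

Resulting grammar:
F → C x F'
F' → x x F'
F' → C F F'
F' → ε
C → x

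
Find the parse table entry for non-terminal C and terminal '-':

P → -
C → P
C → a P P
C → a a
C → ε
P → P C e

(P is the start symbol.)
C → P

To find M[C, '-'], we find productions for C where '-' is in the predict set (PREDICT(N → α) = (FIRST(α) \ {ε}) ∪ (FOLLOW(N) if α ⇒* ε)).

Relevant sets:
  FIRST(P) = { '-' }
  FOLLOW(C) = { 'e' }

C → P: PREDICT = { '-' }
  '-' is in predict set, so this production goes in M[C, '-']
C → a P P: PREDICT = { 'a' }
C → a a: PREDICT = { 'a' }
C → ε: PREDICT = { 'e' }

M[C, '-'] = C → P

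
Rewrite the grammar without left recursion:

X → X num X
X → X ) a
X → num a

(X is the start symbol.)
X → num a X'
X' → num X X'
X' → ) a X'
X' → ε

X is directly left-recursive. The standard transformation for
  A → A α₁ | ... | A α_m | β₁ | ... | β_n
is
  A  → β₁ A' | ... | β_n A'
  A' → α₁ A' | ... | α_m A' | ε

X → num a becomes X → num a X'
X → X num X becomes X' → num X X'
X → X ) a becomes X' → ) a X'
Add X' → ε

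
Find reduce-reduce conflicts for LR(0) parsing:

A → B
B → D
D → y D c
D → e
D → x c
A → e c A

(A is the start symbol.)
Augment with A' → A and build the canonical LR(0) collection (I0 = CLOSURE({[A' → . A]}), then GOTO on every symbol after a dot until no new states appear). It has 13 states:
  I0: { [A → . B], [A → . e c A], [A' → . A], [B → . D], [D → . e], [D → . x c], [D → . y D c] }  — shift
  I1: { [A' → A .] }  — accept
  I2: { [A → B .] }  — reduce
  I3: { [B → D .] }  — reduce
  I4: { [A → e . c A], [D → e .] }  — shift, reduce
  I5: { [D → x . c] }  — shift
  I6: { [D → . e], [D → . x c], [D → . y D c], [D → y . D c] }  — shift
  I7: { [D → y D . c] }  — shift
  I8: { [D → e .] }  — reduce
  I9: { [D → y D c .] }  — reduce
  I10: { [D → x c .] }  — reduce
  I11: { [A → . B], [A → . e c A], [A → e c . A], [B → . D], [D → . e], [D → . x c], [D → . y D c] }  — shift
  I12: { [A → e c A .] }  — reduce

No state contains more than one complete item.

Answer: No reduce-reduce conflicts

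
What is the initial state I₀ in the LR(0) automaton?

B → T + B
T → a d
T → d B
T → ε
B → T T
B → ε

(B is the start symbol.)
{ [B → . T + B], [B → . T T], [B → .], [B' → . B], [T → . a d], [T → . d B], [T → .] }

First, augment the grammar with B' → B
I₀ = CLOSURE({ [B' → . B] }):
  [B' → . B] has the dot before B: add [B → . T + B], [B → . T T], [B → .]
  [B → . T + B] has the dot before T: add [T → . a d], [T → . d B], [T → .]
No further items can be added.

I₀ = { [B → . T + B], [B → . T T], [B → .], [B' → . B], [T → . a d], [T → . d B], [T → .] }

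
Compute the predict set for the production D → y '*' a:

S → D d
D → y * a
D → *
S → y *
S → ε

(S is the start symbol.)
{ 'y' }

PREDICT(D → y '*' a) = (FIRST(RHS) \ {ε}) ∪ (FOLLOW(D) if ε ∈ FIRST(RHS), i.e. RHS ⇒* ε)
FIRST(y '*' a) = { 'y' }
ε ∉ FIRST(y '*' a), so FOLLOW(D) is not added.
PREDICT(D → y '*' a) = { 'y' }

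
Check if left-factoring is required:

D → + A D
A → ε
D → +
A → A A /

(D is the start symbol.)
Left-factoring is needed when two productions for the same non-terminal
share a common prefix on the right-hand side.

Productions for D:
  D → + A D
  D → +
Productions for A:
  A → ε
  A → A A /

Found common prefix '+' in productions for D

Answer: Yes, D has productions with common prefix '+'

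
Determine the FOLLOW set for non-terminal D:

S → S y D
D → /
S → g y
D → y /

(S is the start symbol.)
{ $, 'y' }

To compute FOLLOW(D), find every occurrence of D on a right-hand side N → α D β: add FIRST(β) \ {ε}, and if β is empty or nullable also add FOLLOW(N). Iterate to a fixed point.

In S → S y D: D is at the end, add FOLLOW(S)

The FOLLOW sets referred to above (computed the same way, to a fixed point):
  FOLLOW(S) = { $, 'y' }

Taking the union: FOLLOW(D) = { $, 'y' }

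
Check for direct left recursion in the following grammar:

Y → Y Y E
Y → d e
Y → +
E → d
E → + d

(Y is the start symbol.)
Y → Y Y E: LEFT RECURSIVE (starts with Y)
Y → d e: starts with d
Y → +: starts with '+'
E → d: starts with d
E → + d: starts with '+'

The grammar has direct left recursion on: Y.

Answer: Yes, Y is left-recursive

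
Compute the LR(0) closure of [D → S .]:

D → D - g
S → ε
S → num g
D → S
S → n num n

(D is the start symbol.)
{ [D → S .] }

Start with: [D → S .]
The dot is at the end, so nothing is added.

CLOSURE = { [D → S .] }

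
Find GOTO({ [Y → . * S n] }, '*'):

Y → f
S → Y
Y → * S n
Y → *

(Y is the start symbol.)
GOTO(I, '*') = CLOSURE({ [A → αX.β] : [A → α.Xβ] ∈ I, X = '*' })

Items with dot before '*', with the dot advanced:
  [Y → . * S n] → [Y → * . S n]
Closure of the advanced items:
  [Y → * . S n] has the dot before S: add [S → . Y]
  [S → . Y] has the dot before Y: add [Y → . f], [Y → . * S n], [Y → . *]

GOTO = { [S → . Y], [Y → * . S n], [Y → . * S n], [Y → . *], [Y → . f] }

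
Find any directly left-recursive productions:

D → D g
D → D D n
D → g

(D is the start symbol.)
D → D g: LEFT RECURSIVE (starts with D)
D → D D n: LEFT RECURSIVE (starts with D)
D → g: starts with g

The grammar has direct left recursion on: D.

Answer: Yes, D is left-recursive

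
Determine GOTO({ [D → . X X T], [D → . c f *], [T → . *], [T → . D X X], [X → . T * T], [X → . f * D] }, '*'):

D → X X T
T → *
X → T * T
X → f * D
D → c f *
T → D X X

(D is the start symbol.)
{ [T → * .] }

GOTO(I, '*') = CLOSURE({ [A → αX.β] : [A → α.Xβ] ∈ I, X = '*' })

Items with dot before '*', with the dot advanced:
  [T → . *] → [T → * .]
Closure adds nothing (no advanced item has the dot before a non-terminal).

GOTO = { [T → * .] }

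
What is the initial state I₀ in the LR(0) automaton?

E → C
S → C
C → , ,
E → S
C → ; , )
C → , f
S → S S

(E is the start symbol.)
First, augment the grammar with E' → E
I₀ = CLOSURE({ [E' → . E] }):
  [E' → . E] has the dot before E: add [E → . C], [E → . S]
  [E → . C] has the dot before C: add [C → . , ,], [C → . ; , )], [C → . , f]
  [E → . S] has the dot before S: add [S → . C], [S → . S S]
No further items can be added.

I₀ = { [C → . , ,], [C → . , f], [C → . ; , )], [E → . C], [E → . S], [E' → . E], [S → . C], [S → . S S] }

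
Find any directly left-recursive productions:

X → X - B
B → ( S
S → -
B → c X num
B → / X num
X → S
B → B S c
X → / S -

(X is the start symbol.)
X → X - B: LEFT RECURSIVE (starts with X)
B → ( S: starts with '('
S → -: starts with '-'
B → c X num: starts with c
B → / X num: starts with '/'
X → S: starts with S
B → B S c: LEFT RECURSIVE (starts with B)
X → / S -: starts with '/'

The grammar has direct left recursion on: X, B.

Answer: Yes, X, B are left-recursive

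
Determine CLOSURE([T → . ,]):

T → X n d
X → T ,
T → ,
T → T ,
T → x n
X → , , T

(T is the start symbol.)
To compute CLOSURE, for each item [A → α.Bβ] where B is a non-terminal, add [B → .γ] for all productions B → γ; repeat for the newly added items until nothing changes.

Start with: [T → . ,]
The dot precedes the terminal ',', so nothing is added.

CLOSURE = { [T → . ,] }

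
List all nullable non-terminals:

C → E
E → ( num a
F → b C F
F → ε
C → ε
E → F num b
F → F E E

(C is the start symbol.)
A non-terminal is nullable if it can derive ε (the empty string): either it has an ε-production, or it has a production whose right-hand side consists entirely of nullable non-terminals.

ε-productions: F → ε, C → ε
So F, C are immediately nullable.
No further non-terminal can be added: every production for the remaining non-terminals contains a terminal or a non-nullable non-terminal.
Nullable = { 'C', 'F' }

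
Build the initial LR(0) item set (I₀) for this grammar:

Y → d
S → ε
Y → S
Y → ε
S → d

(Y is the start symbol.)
First, augment the grammar with Y' → Y
I₀ = CLOSURE({ [Y' → . Y] }):
  [Y' → . Y] has the dot before Y: add [Y → . d], [Y → . S], [Y → .]
  [Y → . S] has the dot before S: add [S → .], [S → . d]
No further items can be added.

I₀ = { [S → . d], [S → .], [Y → . S], [Y → . d], [Y → .], [Y' → . Y] }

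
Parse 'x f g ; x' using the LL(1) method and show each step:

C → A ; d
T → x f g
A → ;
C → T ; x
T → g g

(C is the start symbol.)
Stack is shown with the top on the left.

Stack        Input        Action
--------------------------------
C $          x f g ; x $  output C → T ; x
T ; x $      x f g ; x $  output T → x f g
x f g ; x $  x f g ; x $  match 'x'
f g ; x $    f g ; x $    match 'f'
g ; x $      g ; x $      match 'g'
; x $        ; x $        match ';'
x $          x $          match 'x'
$            $            accept

The string is accepted.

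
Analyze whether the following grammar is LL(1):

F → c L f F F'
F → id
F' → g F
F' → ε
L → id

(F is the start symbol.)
A grammar is LL(1) if for each non-terminal N with multiple productions, the predict sets of those productions are pairwise disjoint, where PREDICT(N → α) = (FIRST(α) \ {ε}) ∪ (FOLLOW(N) if α ⇒* ε).

Relevant sets:
  FOLLOW(F') = { $, 'g' }

For F:
  PREDICT(F → c L f F F') = { 'c' }
  PREDICT(F → id) = { 'id' }
For F':
  PREDICT(F' → g F) = { 'g' }
  PREDICT(F' → ε) = { $, 'g' }
L has a single production, so nothing to check there.

Conflict found: Predict set conflict for F': { 'g' }
The grammar is NOT LL(1).

Answer: No. Predict set conflict for F': { 'g' }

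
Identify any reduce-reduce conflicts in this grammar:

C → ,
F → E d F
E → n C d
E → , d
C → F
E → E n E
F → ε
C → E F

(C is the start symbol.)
A reduce-reduce conflict occurs when an LR(0) state has two complete items [A → α .] and [B → β .] — both call for a reduction, and with no lookahead the parser cannot choose between them.

Augment with C' → C and build the canonical LR(0) collection (I0 = CLOSURE({[C' → . C]}), then GOTO on every symbol after a dot until no new states appear). It has 18 states:
  I0: { [C → . ,], [C → . E F], [C → . F], [C' → . C], [E → . , d], [E → . E n E], [E → . n C d], [F → . E d F], [F → .] }  — shift, reduce
  I1: { [C → , .], [E → , . d] }  — shift, reduce
  I2: { [C' → C .] }  — accept
  I3: { [C → E . F], [E → . , d], [E → . E n E], [E → . n C d], [E → E . n E], [F → . E d F], [F → .], [F → E . d F] }  — shift, reduce
  I4: { [C → F .] }  — reduce
  I5: { [C → . ,], [C → . E F], [C → . F], [E → . , d], [E → . E n E], [E → . n C d], [E → n . C d], [F → . E d F], [F → .] }  — shift, reduce
  I6: { [E → n C . d] }  — shift
  I7: { [E → n C d .] }  — reduce
  I8: { [E → , . d] }  — shift
  I9: { [E → E . n E], [F → E . d F] }  — shift
  I10: { [C → E F .] }  — reduce
  I11: { [E → . , d], [E → . E n E], [E → . n C d], [F → . E d F], [F → .], [F → E d . F] }  — shift, reduce
  I12: { [C → . ,], [C → . E F], [C → . F], [E → . , d], [E → . E n E], [E → . n C d], [E → E n . E], [E → n . C d], [F → . E d F], [F → .] }  — shift, reduce
  I13: { [C → E . F], [E → . , d], [E → . E n E], [E → . n C d], [E → E . n E], [E → E n E .], [F → . E d F], [F → .], [F → E . d F] }  — shift, 2 reduces
  I14: { [F → E d F .] }  — reduce
  I15: { [E → . , d], [E → . E n E], [E → . n C d], [E → E n . E] }  — shift
  I16: { [E → E . n E], [E → E n E .] }  — shift, reduce
  I17: { [E → , d .] }  — reduce

I13 contains complete items [E → E n E .], [F → .] — reduce-reduce conflict.

Answer: Yes — I13: [E → E n E .] vs [F → .]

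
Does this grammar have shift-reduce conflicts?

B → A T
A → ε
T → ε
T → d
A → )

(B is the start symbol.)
Yes — I0: [A → .] vs [A → . )]; I2: [T → .] vs [T → . d]

Augment with B' → B and build the canonical LR(0) collection (I0 = CLOSURE({[B' → . B]}), then GOTO on every symbol after a dot until no new states appear). It has 6 states:
  I0: { [A → . )], [A → .], [B → . A T], [B' → . B] }  — shift, reduce
  I1: { [A → ) .] }  — reduce
  I2: { [B → A . T], [T → . d], [T → .] }  — shift, reduce
  I3: { [B' → B .] }  — accept
  I4: { [B → A T .] }  — reduce
  I5: { [T → d .] }  — reduce

I0 contains reduce item [A → .] and shift item [A → . )] — shift-reduce conflict.
I2 contains reduce item [T → .] and shift item [T → . d] — shift-reduce conflict.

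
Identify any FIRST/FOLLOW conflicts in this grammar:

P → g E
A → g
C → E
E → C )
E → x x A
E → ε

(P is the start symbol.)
Yes. E → C ')' with FOLLOW(E) on { ')' }

Nullable non-terminals: C, E.
FIRST sets used below: FIRST(C) = { ')', 'x', ε }
C has a nullable alternative but only one production, so nothing to check.

E: nullable alternative(s) E → ε; FOLLOW(E) = { $, ')' }
  E → C ): FIRST \ {ε} = { ')', 'x' } — overlaps FOLLOW(E) on { ')' }: CONFLICT
  E → x x A: FIRST \ {ε} = { 'x' } — disjoint from FOLLOW(E)
  E → ε: FIRST \ {ε} = { } — this is the only nullable alternative, skip

A, P have no nullable alternative, so no FIRST/FOLLOW check is needed there.

So the grammar has 1 FIRST/FOLLOW conflict (marked CONFLICT above).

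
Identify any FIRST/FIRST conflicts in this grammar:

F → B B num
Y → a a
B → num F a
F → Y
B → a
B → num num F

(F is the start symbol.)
Yes. F → B B num / F → Y on { 'a' }; B → num F a / B → num num F on { 'num' }

A FIRST/FIRST conflict occurs when two productions N → α and N → β for the same non-terminal have FIRST(α) ∩ FIRST(β) ≠ ∅ (with ε ∈ FIRST of a nullable right-hand side, so two nullable alternatives also conflict).

FIRST sets of the non-terminals at (or reachable through a nullable prefix from) the front of some alternative:
  FIRST(B) = { 'a', 'num' }
  FIRST(Y) = { 'a' }

Productions for F:
  F → B B num: FIRST = { 'a', 'num' }
  F → Y: FIRST = { 'a' }
Productions for B:
  B → num F a: FIRST = { 'num' }
  B → a: FIRST = { 'a' }
  B → num num F: FIRST = { 'num' }
Y has only one production, so no FIRST/FIRST conflict is possible there.

Conflict for F: F → B B num and F → Y
  Overlap: { 'a' }
Conflict for B: B → num F a and B → num num F
  Overlap: { 'num' }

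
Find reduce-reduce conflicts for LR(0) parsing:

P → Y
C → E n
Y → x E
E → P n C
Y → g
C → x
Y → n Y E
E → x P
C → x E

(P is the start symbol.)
Yes — I14: [C → x E .] vs [Y → x E .]

A reduce-reduce conflict occurs when an LR(0) state has two complete items [A → α .] and [B → β .] — both call for a reduction, and with no lookahead the parser cannot choose between them.

Augment with P' → P and build the canonical LR(0) collection (I0 = CLOSURE({[P' → . P]}), then GOTO on every symbol after a dot until no new states appear). It has 18 states:
  I0: { [P → . Y], [P' → . P], [Y → . g], [Y → . n Y E], [Y → . x E] }  — shift
  I1: { [P' → P .] }  — accept
  I2: { [P → Y .] }  — reduce
  I3: { [Y → g .] }  — reduce
  I4: { [Y → . g], [Y → . n Y E], [Y → . x E], [Y → n . Y E] }  — shift
  I5: { [E → . P n C], [E → . x P], [P → . Y], [Y → . g], [Y → . n Y E], [Y → . x E], [Y → x . E] }  — shift
  I6: { [Y → x E .] }  — reduce
  I7: { [E → P . n C] }  — shift
  I8: { [E → . P n C], [E → . x P], [E → x . P], [P → . Y], [Y → . g], [Y → . n Y E], [Y → . x E], [Y → x . E] }  — shift
  I9: { [E → P . n C], [E → x P .] }  — shift, reduce
  I10: { [C → . E n], [C → . x E], [C → . x], [E → . P n C], [E → . x P], [E → P n . C], [P → . Y], [Y → . g], [Y → . n Y E], [Y → . x E] }  — shift
  I11: { [E → P n C .] }  — reduce
  I12: { [C → E . n] }  — shift
  I13: { [C → x . E], [C → x .], [E → . P n C], [E → . x P], [E → x . P], [P → . Y], [Y → . g], [Y → . n Y E], [Y → . x E], [Y → x . E] }  — shift, reduce
  I14: { [C → x E .], [Y → x E .] }  — 2 reduces
  I15: { [C → E n .] }  — reduce
  I16: { [E → . P n C], [E → . x P], [P → . Y], [Y → . g], [Y → . n Y E], [Y → . x E], [Y → n Y . E] }  — shift
  I17: { [Y → n Y E .] }  — reduce

I14 contains complete items [C → x E .], [Y → x E .] — reduce-reduce conflict.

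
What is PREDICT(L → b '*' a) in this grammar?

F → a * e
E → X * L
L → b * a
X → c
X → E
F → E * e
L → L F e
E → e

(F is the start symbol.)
{ 'b' }

PREDICT(L → b '*' a) = (FIRST(RHS) \ {ε}) ∪ (FOLLOW(L) if ε ∈ FIRST(RHS), i.e. RHS ⇒* ε)
FIRST(b '*' a) = { 'b' }
ε ∉ FIRST(b '*' a), so FOLLOW(L) is not added.
PREDICT(L → b '*' a) = { 'b' }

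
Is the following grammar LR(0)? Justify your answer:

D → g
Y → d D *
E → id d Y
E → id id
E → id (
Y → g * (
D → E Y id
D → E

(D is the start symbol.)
No. Shift-reduce conflict between [D → E .] and [Y → . d D *]

A grammar is LR(0) if no state in the canonical LR(0) collection has:
  - both a shift item (dot before a terminal) and a complete item (shift-reduce conflict), or
  - two or more complete items (reduce-reduce conflict; the accept item [D' → D .] counts as a complete item here).

Augment with D' → D and build the canonical LR(0) collection (I0 = CLOSURE({[D' → . D]}), then GOTO on every symbol after a dot until no new states appear). It has 17 states:
  I0: { [D → . E Y id], [D → . E], [D → . g], [D' → . D], [E → . id (], [E → . id d Y], [E → . id id] }  — shift
  I1: { [D' → D .] }  — accept
  I2: { [D → E . Y id], [D → E .], [Y → . d D *], [Y → . g * (] }  — shift, reduce
  I3: { [D → g .] }  — reduce
  I4: { [E → id . (], [E → id . d Y], [E → id . id] }  — shift
  I5: { [E → id ( .] }  — reduce
  I6: { [E → id d . Y], [Y → . d D *], [Y → . g * (] }  — shift
  I7: { [E → id id .] }  — reduce
  I8: { [E → id d Y .] }  — reduce
  I9: { [D → . E Y id], [D → . E], [D → . g], [E → . id (], [E → . id d Y], [E → . id id], [Y → d . D *] }  — shift
  I10: { [Y → g . * (] }  — shift
  I11: { [Y → g * . (] }  — shift
  I12: { [Y → g * ( .] }  — reduce
  I13: { [Y → d D . *] }  — shift
  I14: { [Y → d D * .] }  — reduce
  I15: { [D → E Y . id] }  — shift
  I16: { [D → E Y id .] }  — reduce

Conflict in state I2:
  Shift-reduce conflict between [D → E .] and [Y → . d D *]
So the grammar is NOT LR(0).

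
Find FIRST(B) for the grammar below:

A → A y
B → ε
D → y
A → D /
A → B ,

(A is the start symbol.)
To compute FIRST(B), examine every production with B on the left-hand side, reading each right-hand side left to right until a non-nullable symbol is reached.

From B → ε:
  - ε-production, so ε ∈ FIRST(B)

Collecting: FIRST(B) = { ε }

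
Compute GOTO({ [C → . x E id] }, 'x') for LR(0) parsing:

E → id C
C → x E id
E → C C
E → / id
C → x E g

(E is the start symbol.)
GOTO(I, 'x') = CLOSURE({ [A → αX.β] : [A → α.Xβ] ∈ I, X = 'x' })

Items with dot before 'x', with the dot advanced:
  [C → . x E id] → [C → x . E id]
Closure of the advanced items:
  [C → x . E id] has the dot before E: add [E → . id C], [E → . C C], [E → . / id]
  [E → . C C] has the dot before C: add [C → . x E id], [C → . x E g]

GOTO = { [C → . x E g], [C → . x E id], [C → x . E id], [E → . / id], [E → . C C], [E → . id C] }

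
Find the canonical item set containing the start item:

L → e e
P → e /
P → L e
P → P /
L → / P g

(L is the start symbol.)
First, augment the grammar with L' → L
I₀ = CLOSURE({ [L' → . L] }):
  [L' → . L] has the dot before L: add [L → . e e], [L → . / P g]
No further items can be added.

I₀ = { [L → . / P g], [L → . e e], [L' → . L] }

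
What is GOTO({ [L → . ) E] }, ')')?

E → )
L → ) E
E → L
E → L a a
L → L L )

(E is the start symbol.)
{ [E → . )], [E → . L a a], [E → . L], [L → ) . E], [L → . ) E], [L → . L L )] }

GOTO(I, ')') = CLOSURE({ [A → αX.β] : [A → α.Xβ] ∈ I, X = ')' })

Items with dot before ')', with the dot advanced:
  [L → . ) E] → [L → ) . E]
Closure of the advanced items:
  [L → ) . E] has the dot before E: add [E → . )], [E → . L], [E → . L a a]
  [E → . L] has the dot before L: add [L → . ) E], [L → . L L )]

GOTO = { [E → . )], [E → . L a a], [E → . L], [L → ) . E], [L → . ) E], [L → . L L )] }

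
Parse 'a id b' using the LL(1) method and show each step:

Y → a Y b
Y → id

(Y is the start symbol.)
LL(1) parsing maintains a stack (initially the start symbol over $) and the input. At each step: if the stack top is a terminal, match it against the current input token; if it is a non-terminal N, replace it with the RHS of M[N, lookahead] (the unique production whose predict set contains the lookahead).

Stack is shown with the top on the left.

Stack    Input     Action
-------------------------
Y $      a id b $  output Y → a Y b
a Y b $  a id b $  match 'a'
Y b $    id b $    output Y → id
id b $   id b $    match 'id'
b $      b $       match 'b'
$        $         accept

The string is accepted.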